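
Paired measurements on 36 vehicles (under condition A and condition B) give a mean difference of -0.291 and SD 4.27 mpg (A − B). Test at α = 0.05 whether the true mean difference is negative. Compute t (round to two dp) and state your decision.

H0: μ_d = 0; H1: μ_d < 0 (paired t-test on the differences, left-tailed).
t = d̄/(s_d/√n) = -0.291/(4.27/√36) = -0.41
df = n − 1 = 35
p-value = P(T ≤ -0.41) ≈ 0.343
Since p ≈ 0.343 > α = 0.05, fail to reject H0; the evidence is not statistically significant.

t = -0.41; fail to reject H0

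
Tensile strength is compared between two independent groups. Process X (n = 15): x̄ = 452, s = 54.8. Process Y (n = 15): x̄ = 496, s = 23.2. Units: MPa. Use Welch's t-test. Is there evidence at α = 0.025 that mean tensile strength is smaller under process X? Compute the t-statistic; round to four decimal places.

-2.8636

Let group 1 = process X, group 2 = process Y. H0: μ_1 = μ_2; H1: μ_1 < μ_2 (Welch's two-sample t-test, left-tailed).
t = (x̄_1 − x̄_2)/√(s_1²/n_1 + s_2²/n_2) = (452 − 496)/√(54.8²/15 + 23.2²/15) = -2.8636
Welch–Satterthwaite df ≈ 18.86
p-value = P(T ≤ -2.8636) ≈ 0.005
Since p ≈ 0.005 < α = 0.025, reject H0; the data support H1.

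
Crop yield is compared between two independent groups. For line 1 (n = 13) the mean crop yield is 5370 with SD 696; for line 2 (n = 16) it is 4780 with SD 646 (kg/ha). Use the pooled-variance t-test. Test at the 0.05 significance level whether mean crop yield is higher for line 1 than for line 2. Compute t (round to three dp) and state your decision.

Let group 1 = line 1, group 2 = line 2. H0: μ_1 = μ_2; H1: μ_1 > μ_2 (two-sample pooled-variance t-test, right-tailed).
s_p² = [(13−1)·696² + (16−1)·646²]/(13+16−2) = 447138
t = (5370 − 4780)/√[447138·(1/13 + 1/16)] = 2.363
df = n₁ + n₂ − 2 = 27
p-value = P(T ≥ 2.363) ≈ 0.013
Since p ≈ 0.013 < α = 0.05, reject H0; the data support H1.

t = 2.363; reject H0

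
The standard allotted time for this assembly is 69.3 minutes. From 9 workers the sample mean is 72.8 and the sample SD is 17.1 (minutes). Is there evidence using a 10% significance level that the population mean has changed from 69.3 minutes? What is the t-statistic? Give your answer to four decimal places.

0.6140

H0: μ = 69.3; H1: μ ≠ 69.3 (one-sample t-test, two-sided).
t = (x̄ − μ₀)/(s/√n) = (72.8 − 69.3)/(17.1/√9) = 0.6140
df = n − 1 = 8
Two-sided p-value ≈ 0.556
Since p ≈ 0.556 > α = 0.1, fail to reject H0; the data do not provide sufficient evidence against H0.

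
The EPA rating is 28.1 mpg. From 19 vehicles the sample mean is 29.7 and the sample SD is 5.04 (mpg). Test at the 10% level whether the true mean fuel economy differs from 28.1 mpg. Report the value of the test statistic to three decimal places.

1.384

H0: μ = 28.1; H1: μ ≠ 28.1 (one-sample t-test, two-sided).
t = (x̄ − μ₀)/(s/√n) = (29.7 − 28.1)/(5.04/√19) = 1.384
df = n − 1 = 18
Two-sided p-value ≈ 0.183
Since p ≈ 0.183 > α = 0.1, fail to reject H0; the evidence is not statistically significant.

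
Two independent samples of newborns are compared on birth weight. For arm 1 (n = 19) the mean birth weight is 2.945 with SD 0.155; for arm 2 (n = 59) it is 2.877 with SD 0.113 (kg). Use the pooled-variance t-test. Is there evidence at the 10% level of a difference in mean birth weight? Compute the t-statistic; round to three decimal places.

2.075

Let group 1 = arm 1, group 2 = arm 2. H0: μ_1 = μ_2; H1: μ_1 ≠ μ_2 (two-sample pooled-variance t-test, two-sided).
s_p² = [(19−1)·0.155² + (59−1)·0.113²]/(19+59−2) = 0.0154349
t = (2.945 − 2.877)/√[0.0154349·(1/19 + 1/59)] = 2.075
df = n₁ + n₂ − 2 = 76
Two-sided p-value ≈ 0.0414
Since p ≈ 0.0414 < α = 0.1, reject H0; the evidence is statistically significant.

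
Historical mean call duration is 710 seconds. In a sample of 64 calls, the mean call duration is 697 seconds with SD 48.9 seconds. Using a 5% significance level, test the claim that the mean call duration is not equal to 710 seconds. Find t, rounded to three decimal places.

H0: μ = 710; H1: μ ≠ 710 (one-sample t-test, two-sided).
t = (x̄ − μ₀)/(s/√n) = (697 − 710)/(48.9/√64) = -2.127
df = n − 1 = 63
Two-sided p-value ≈ 0.0374
Since p ≈ 0.0374 < α = 0.05, reject H0; the data support H1.

-2.127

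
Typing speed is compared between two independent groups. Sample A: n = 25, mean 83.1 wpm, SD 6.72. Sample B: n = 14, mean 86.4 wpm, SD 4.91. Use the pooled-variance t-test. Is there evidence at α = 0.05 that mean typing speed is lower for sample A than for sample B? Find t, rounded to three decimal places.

-1.609

Let group 1 = sample A, group 2 = sample B. H0: μ_1 = μ_2; H1: μ_1 < μ_2 (two-sample pooled-variance t-test, left-tailed).
s_p² = [(25−1)·6.72² + (14−1)·4.91²]/(25+14−2) = 37.7623
t = (83.1 − 86.4)/√[37.7623·(1/25 + 1/14)] = -1.609
df = n₁ + n₂ − 2 = 37
p-value = P(T ≤ -1.609) ≈ 0.0581
Since p ≈ 0.0581 > α = 0.05, fail to reject H0; the evidence is not statistically significant.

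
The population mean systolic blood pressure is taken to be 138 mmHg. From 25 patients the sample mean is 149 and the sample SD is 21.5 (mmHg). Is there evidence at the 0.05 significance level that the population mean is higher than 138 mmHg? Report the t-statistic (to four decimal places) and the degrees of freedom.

t = 2.5581, df = 24

H0: μ = 138; H1: μ > 138 (one-sample t-test, right-tailed).
t = (x̄ − μ₀)/(s/√n) = (149 − 138)/(21.5/√25) = 2.5581
df = n − 1 = 24
p-value = P(T ≥ 2.5581) ≈ 0.0086
Since p ≈ 0.0086 < α = 0.05, reject H0; the data support H1.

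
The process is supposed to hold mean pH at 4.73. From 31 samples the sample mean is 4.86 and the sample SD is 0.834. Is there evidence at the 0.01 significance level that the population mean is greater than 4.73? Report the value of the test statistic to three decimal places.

H0: μ = 4.73; H1: μ > 4.73 (one-sample t-test, right-tailed).
t = (x̄ − μ₀)/(s/√n) = (4.86 − 4.73)/(0.834/√31) = 0.868
df = n − 1 = 30
p-value = P(T ≥ 0.868) ≈ 0.1962
Since p ≈ 0.1962 > α = 0.01, fail to reject H0; the evidence is not statistically significant.

0.868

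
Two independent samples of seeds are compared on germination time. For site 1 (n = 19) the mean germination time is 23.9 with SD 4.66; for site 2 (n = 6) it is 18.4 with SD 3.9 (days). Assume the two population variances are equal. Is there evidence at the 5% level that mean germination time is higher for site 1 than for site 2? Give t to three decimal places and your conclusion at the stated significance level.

Let group 1 = site 1, group 2 = site 2. H0: μ_1 = μ_2; H1: μ_1 > μ_2 (two-sample pooled-variance t-test, right-tailed).
s_p² = [(19−1)·4.66² + (6−1)·3.9²]/(19+6−2) = 20.3013
t = (23.9 − 18.4)/√[20.3013·(1/19 + 1/6)] = 2.607
df = n₁ + n₂ − 2 = 23
p-value = P(T ≥ 2.607) ≈ 0.008
Since p ≈ 0.008 < α = 0.05, reject H0; the data support H1.

t = 2.607; reject H0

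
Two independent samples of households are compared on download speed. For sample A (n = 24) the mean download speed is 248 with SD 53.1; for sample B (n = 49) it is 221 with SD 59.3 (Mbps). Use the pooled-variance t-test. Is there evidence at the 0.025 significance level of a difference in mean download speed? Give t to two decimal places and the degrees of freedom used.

t = 1.89, df = 71

Let group 1 = sample A, group 2 = sample B. H0: μ_1 = μ_2; H1: μ_1 ≠ μ_2 (two-sample pooled-variance t-test, two-sided).
s_p² = [(24−1)·53.1² + (49−1)·59.3²]/(24+49−2) = 3290.74
t = (248 − 221)/√[3290.74·(1/24 + 1/49)] = 1.89
df = n₁ + n₂ − 2 = 71
Two-sided p-value ≈ 0.063
Since p ≈ 0.063 > α = 0.025, fail to reject H0; the data do not provide sufficient evidence against H0.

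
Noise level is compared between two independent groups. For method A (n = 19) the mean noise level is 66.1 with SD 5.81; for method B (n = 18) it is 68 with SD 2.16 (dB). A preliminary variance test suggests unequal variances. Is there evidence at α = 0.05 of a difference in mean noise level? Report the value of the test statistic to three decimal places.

Let group 1 = method A, group 2 = method B. H0: μ_1 = μ_2; H1: μ_1 ≠ μ_2 (Welch's two-sample t-test, two-sided).
t = (x̄_1 − x̄_2)/√(s_1²/n_1 + s_2²/n_2) = (66.1 − 68)/√(5.81²/19 + 2.16²/18) = -1.332
Welch–Satterthwaite df ≈ 23.11
Two-sided p-value ≈ 0.1960
Since p ≈ 0.1960 > α = 0.05, fail to reject H0; the evidence is not statistically significant.

-1.332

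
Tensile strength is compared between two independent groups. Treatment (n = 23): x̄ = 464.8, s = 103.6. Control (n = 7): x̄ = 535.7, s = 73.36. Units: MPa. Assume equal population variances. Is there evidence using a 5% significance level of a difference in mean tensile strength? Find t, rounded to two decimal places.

-1.68

Let group 1 = treatment, group 2 = control. H0: μ_1 = μ_2; H1: μ_1 ≠ μ_2 (two-sample pooled-variance t-test, two-sided).
s_p² = [(23−1)·103.6² + (7−1)·73.36²]/(23+7−2) = 9586.26
t = (464.8 − 535.7)/√[9586.26·(1/23 + 1/7)] = -1.68
df = n₁ + n₂ − 2 = 28
Two-sided p-value ≈ 0.105
Since p ≈ 0.105 > α = 0.05, fail to reject H0; the evidence is not statistically significant.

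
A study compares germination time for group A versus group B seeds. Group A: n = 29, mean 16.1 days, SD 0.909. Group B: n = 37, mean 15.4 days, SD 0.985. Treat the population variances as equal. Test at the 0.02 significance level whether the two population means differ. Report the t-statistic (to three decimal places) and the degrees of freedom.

Let group 1 = group A, group 2 = group B. H0: μ_1 = μ_2; H1: μ_1 ≠ μ_2 (two-sample pooled-variance t-test, two-sided).
s_p² = [(29−1)·0.909² + (37−1)·0.985²]/(29+37−2) = 0.90725
t = (16.1 − 15.4)/√[0.90725·(1/29 + 1/37)] = 2.963
df = n₁ + n₂ − 2 = 64
Two-sided p-value ≈ 0.0043
Since p ≈ 0.0043 < α = 0.02, reject H0; the evidence is statistically significant.

t = 2.963, df = 64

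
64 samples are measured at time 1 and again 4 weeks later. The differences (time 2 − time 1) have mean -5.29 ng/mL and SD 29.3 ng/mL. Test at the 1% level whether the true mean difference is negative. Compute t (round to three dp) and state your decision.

t = -1.444; fail to reject H0

H0: μ_d = 0; H1: μ_d < 0 (paired t-test on the differences, left-tailed).
t = d̄/(s_d/√n) = -5.29/(29.3/√64) = -1.444
df = n − 1 = 63
p-value = P(T ≤ -1.444) ≈ 0.077
Since p ≈ 0.077 > α = 0.01, fail to reject H0; the evidence is not statistically significant.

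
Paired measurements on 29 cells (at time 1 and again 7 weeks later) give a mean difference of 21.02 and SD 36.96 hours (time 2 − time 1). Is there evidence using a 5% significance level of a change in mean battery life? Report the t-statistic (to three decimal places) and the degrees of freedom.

H0: μ_d = 0; H1: μ_d ≠ 0 (paired t-test on the differences, two-sided).
t = d̄/(s_d/√n) = 21.02/(36.96/√29) = 3.063
df = n − 1 = 28
Two-sided p-value ≈ 0.0048
Since p ≈ 0.0048 < α = 0.05, reject H0; the evidence is statistically significant.

t = 3.063, df = 28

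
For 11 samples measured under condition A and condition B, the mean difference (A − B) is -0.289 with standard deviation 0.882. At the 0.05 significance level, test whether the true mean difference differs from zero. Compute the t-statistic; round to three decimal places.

-1.087

H0: μ_d = 0; H1: μ_d ≠ 0 (paired t-test on the differences, two-sided).
t = d̄/(s_d/√n) = -0.289/(0.882/√11) = -1.087
df = n − 1 = 10
Two-sided p-value ≈ 0.3027
Since p ≈ 0.3027 > α = 0.05, fail to reject H0; the data do not provide sufficient evidence against H0.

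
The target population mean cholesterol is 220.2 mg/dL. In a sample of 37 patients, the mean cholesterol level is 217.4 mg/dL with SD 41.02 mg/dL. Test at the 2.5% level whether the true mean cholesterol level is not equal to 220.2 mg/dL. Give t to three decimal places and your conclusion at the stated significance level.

H0: μ = 220.2; H1: μ ≠ 220.2 (one-sample t-test, two-sided).
t = (x̄ − μ₀)/(s/√n) = (217.4 − 220.2)/(41.02/√37) = -0.415
df = n − 1 = 36
Two-sided p-value ≈ 0.6805
Since p ≈ 0.6805 > α = 0.025, fail to reject H0; the data do not provide sufficient evidence against H0.

t = -0.415; fail to reject H0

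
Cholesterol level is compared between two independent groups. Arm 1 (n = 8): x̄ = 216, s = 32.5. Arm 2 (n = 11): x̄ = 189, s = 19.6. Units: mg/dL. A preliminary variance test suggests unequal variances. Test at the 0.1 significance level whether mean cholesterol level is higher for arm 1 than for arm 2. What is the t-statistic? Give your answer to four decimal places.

2.0896

Let group 1 = arm 1, group 2 = arm 2. H0: μ_1 = μ_2; H1: μ_1 > μ_2 (Welch's two-sample t-test, right-tailed).
t = (x̄_1 − x̄_2)/√(s_1²/n_1 + s_2²/n_2) = (216 − 189)/√(32.5²/8 + 19.6²/11) = 2.0896
Welch–Satterthwaite df ≈ 10.67
p-value = P(T ≥ 2.0896) ≈ 0.0307
Since p ≈ 0.0307 < α = 0.1, reject H0; the evidence is statistically significant.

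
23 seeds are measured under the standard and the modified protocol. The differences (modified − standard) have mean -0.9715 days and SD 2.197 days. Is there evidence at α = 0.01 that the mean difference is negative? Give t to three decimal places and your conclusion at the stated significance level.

t = -2.121; fail to reject H0

H0: μ_d = 0; H1: μ_d < 0 (paired t-test on the differences, left-tailed).
t = d̄/(s_d/√n) = -0.9715/(2.197/√23) = -2.121
df = n − 1 = 22
p-value = P(T ≤ -2.121) ≈ 0.023
Since p ≈ 0.023 > α = 0.01, fail to reject H0; the data do not provide sufficient evidence against H0.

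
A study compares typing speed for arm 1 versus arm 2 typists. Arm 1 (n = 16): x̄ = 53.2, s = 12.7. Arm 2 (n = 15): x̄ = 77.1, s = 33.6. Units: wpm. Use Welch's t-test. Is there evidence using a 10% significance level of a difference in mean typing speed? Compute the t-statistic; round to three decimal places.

-2.587

Let group 1 = arm 1, group 2 = arm 2. H0: μ_1 = μ_2; H1: μ_1 ≠ μ_2 (Welch's two-sample t-test, two-sided).
t = (x̄_1 − x̄_2)/√(s_1²/n_1 + s_2²/n_2) = (53.2 − 77.1)/√(12.7²/16 + 33.6²/15) = -2.587
Welch–Satterthwaite df ≈ 17.70
Two-sided p-value ≈ 0.0188
Since p ≈ 0.0188 < α = 0.1, reject H0; the evidence is statistically significant.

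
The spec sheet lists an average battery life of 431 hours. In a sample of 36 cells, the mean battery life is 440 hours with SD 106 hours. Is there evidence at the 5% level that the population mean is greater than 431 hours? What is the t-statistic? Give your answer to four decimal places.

0.5094

H0: μ = 431; H1: μ > 431 (one-sample t-test, right-tailed).
t = (x̄ − μ₀)/(s/√n) = (440 − 431)/(106/√36) = 0.5094
df = n − 1 = 35
p-value = P(T ≥ 0.5094) ≈ 0.3068
Since p ≈ 0.3068 > α = 0.05, fail to reject H0; the evidence is not statistically significant.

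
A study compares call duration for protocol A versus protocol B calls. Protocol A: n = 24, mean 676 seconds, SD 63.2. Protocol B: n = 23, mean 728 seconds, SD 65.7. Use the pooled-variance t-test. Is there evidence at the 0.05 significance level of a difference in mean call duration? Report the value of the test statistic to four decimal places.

Let group 1 = protocol A, group 2 = protocol B. H0: μ_1 = μ_2; H1: μ_1 ≠ μ_2 (two-sample pooled-variance t-test, two-sided).
s_p² = [(24−1)·63.2² + (23−1)·65.7²]/(24+23−2) = 4151.78
t = (676 − 728)/√[4151.78·(1/24 + 1/23)] = -2.7657
df = n₁ + n₂ − 2 = 45
Two-sided p-value ≈ 0.008
Since p ≈ 0.008 < α = 0.05, reject H0; the evidence is statistically significant.

-2.7657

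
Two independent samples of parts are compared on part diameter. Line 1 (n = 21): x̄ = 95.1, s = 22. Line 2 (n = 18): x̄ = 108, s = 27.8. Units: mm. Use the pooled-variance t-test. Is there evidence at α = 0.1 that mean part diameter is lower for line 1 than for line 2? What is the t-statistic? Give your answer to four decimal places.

Let group 1 = line 1, group 2 = line 2. H0: μ_1 = μ_2; H1: μ_1 < μ_2 (two-sample pooled-variance t-test, left-tailed).
s_p² = [(21−1)·22² + (18−1)·27.8²]/(21+18−2) = 616.71
t = (95.1 − 108)/√[616.71·(1/21 + 1/18)] = -1.6172
df = n₁ + n₂ − 2 = 37
p-value = P(T ≤ -1.6172) ≈ 0.0572
Since p ≈ 0.0572 < α = 0.1, reject H0; the data support H1.

-1.6172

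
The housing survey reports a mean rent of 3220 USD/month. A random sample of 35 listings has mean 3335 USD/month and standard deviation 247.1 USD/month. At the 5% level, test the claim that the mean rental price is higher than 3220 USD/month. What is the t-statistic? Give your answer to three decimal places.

2.753

H0: μ = 3220; H1: μ > 3220 (one-sample t-test, right-tailed).
t = (x̄ − μ₀)/(s/√n) = (3335 − 3220)/(247.1/√35) = 2.753
df = n − 1 = 34
p-value = P(T ≥ 2.753) ≈ 0.0047
Since p ≈ 0.0047 < α = 0.05, reject H0; the evidence is statistically significant.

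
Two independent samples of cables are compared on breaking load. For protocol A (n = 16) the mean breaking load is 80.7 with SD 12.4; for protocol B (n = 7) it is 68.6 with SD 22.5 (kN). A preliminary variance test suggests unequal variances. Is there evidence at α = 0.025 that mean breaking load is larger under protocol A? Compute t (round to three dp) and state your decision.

t = 1.337; fail to reject H0

Let group 1 = protocol A, group 2 = protocol B. H0: μ_1 = μ_2; H1: μ_1 > μ_2 (Welch's two-sample t-test, right-tailed).
t = (x̄_1 − x̄_2)/√(s_1²/n_1 + s_2²/n_2) = (80.7 − 68.6)/√(12.4²/16 + 22.5²/7) = 1.337
Welch–Satterthwaite df ≈ 7.65
p-value = P(T ≥ 1.337) ≈ 0.1098
Since p ≈ 0.1098 > α = 0.025, fail to reject H0; the evidence is not statistically significant.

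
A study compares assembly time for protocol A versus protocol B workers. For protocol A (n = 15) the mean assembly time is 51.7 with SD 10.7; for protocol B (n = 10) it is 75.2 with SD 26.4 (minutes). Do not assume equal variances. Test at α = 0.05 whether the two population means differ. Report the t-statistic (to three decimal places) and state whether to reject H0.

t = -2.672; reject H0

Let group 1 = protocol A, group 2 = protocol B. H0: μ_1 = μ_2; H1: μ_1 ≠ μ_2 (Welch's two-sample t-test, two-sided).
t = (x̄_1 − x̄_2)/√(s_1²/n_1 + s_2²/n_2) = (51.7 − 75.2)/√(10.7²/15 + 26.4²/10) = -2.672
Welch–Satterthwaite df ≈ 10.99
Two-sided p-value ≈ 0.0217
Since p ≈ 0.0217 < α = 0.05, reject H0; the evidence is statistically significant.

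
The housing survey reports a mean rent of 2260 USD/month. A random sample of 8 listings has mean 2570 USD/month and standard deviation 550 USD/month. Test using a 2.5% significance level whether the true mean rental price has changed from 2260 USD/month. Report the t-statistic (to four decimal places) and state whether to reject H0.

H0: μ = 2260; H1: μ ≠ 2260 (one-sample t-test, two-sided).
t = (x̄ − μ₀)/(s/√n) = (2570 − 2260)/(550/√8) = 1.5942
df = n − 1 = 7
Two-sided p-value ≈ 0.1549
Since p ≈ 0.1549 > α = 0.025, fail to reject H0; the data do not provide sufficient evidence against H0.

t = 1.5942; fail to reject H0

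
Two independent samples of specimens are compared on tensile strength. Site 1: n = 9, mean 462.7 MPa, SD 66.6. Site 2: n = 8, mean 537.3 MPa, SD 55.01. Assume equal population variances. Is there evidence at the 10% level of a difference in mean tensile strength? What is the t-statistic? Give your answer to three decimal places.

Let group 1 = site 1, group 2 = site 2. H0: μ_1 = μ_2; H1: μ_1 ≠ μ_2 (two-sample pooled-variance t-test, two-sided).
s_p² = [(9−1)·66.6² + (8−1)·55.01²]/(9+8−2) = 3777.81
t = (462.7 − 537.3)/√[3777.81·(1/9 + 1/8)] = -2.498
df = n₁ + n₂ − 2 = 15
Two-sided p-value ≈ 0.025
Since p ≈ 0.025 < α = 0.1, reject H0; the evidence is statistically significant.

-2.498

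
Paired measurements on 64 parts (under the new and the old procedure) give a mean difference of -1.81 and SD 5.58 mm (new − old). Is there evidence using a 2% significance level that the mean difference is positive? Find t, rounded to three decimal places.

-2.595

H0: μ_d = 0; H1: μ_d > 0 (paired t-test on the differences, right-tailed).
t = d̄/(s_d/√n) = -1.81/(5.58/√64) = -2.595
df = n − 1 = 63
p-value = P(T ≥ -2.595) ≈ 0.9941
Since p ≈ 0.9941 > α = 0.02, fail to reject H0; the evidence is not statistically significant.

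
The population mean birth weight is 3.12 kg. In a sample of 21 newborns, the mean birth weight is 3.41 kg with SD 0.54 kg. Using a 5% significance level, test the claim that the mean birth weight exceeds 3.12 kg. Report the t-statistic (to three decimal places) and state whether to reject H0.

t = 2.461; reject H0

H0: μ = 3.12; H1: μ > 3.12 (one-sample t-test, right-tailed).
t = (x̄ − μ₀)/(s/√n) = (3.41 − 3.12)/(0.54/√21) = 2.461
df = n − 1 = 20
p-value = P(T ≥ 2.461) ≈ 0.012
Since p ≈ 0.012 < α = 0.05, reject H0; the data support H1.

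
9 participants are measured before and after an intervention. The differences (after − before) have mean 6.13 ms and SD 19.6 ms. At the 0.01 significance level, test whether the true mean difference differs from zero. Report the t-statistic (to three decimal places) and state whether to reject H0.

t = 0.938; fail to reject H0

H0: μ_d = 0; H1: μ_d ≠ 0 (paired t-test on the differences, two-sided).
t = d̄/(s_d/√n) = 6.13/(19.6/√9) = 0.938
df = n − 1 = 8
Two-sided p-value ≈ 0.376
Since p ≈ 0.376 > α = 0.01, fail to reject H0; the data do not provide sufficient evidence against H0.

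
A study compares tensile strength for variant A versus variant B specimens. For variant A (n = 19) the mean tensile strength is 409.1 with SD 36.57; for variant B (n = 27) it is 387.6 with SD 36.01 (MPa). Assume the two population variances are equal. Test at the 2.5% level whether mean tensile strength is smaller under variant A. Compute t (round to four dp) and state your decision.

Let group 1 = variant A, group 2 = variant B. H0: μ_1 = μ_2; H1: μ_1 < μ_2 (two-sample pooled-variance t-test, left-tailed).
s_p² = [(19−1)·36.57² + (27−1)·36.01²]/(19+27−2) = 1313.35
t = (409.1 − 387.6)/√[1313.35·(1/19 + 1/27)] = 1.9812
df = n₁ + n₂ − 2 = 44
p-value = P(T ≤ 1.9812) ≈ 0.9731
Since p ≈ 0.9731 > α = 0.025, fail to reject H0; the evidence is not statistically significant.

t = 1.9812; fail to reject H0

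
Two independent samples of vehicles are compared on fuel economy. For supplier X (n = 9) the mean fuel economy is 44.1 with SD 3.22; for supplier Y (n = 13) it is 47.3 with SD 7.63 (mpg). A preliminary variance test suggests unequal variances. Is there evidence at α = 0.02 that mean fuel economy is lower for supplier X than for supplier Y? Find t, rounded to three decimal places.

Let group 1 = supplier X, group 2 = supplier Y. H0: μ_1 = μ_2; H1: μ_1 < μ_2 (Welch's two-sample t-test, left-tailed).
t = (x̄_1 − x̄_2)/√(s_1²/n_1 + s_2²/n_2) = (44.1 − 47.3)/√(3.22²/9 + 7.63²/13) = -1.349
Welch–Satterthwaite df ≈ 17.26
p-value = P(T ≤ -1.349) ≈ 0.097
Since p ≈ 0.097 > α = 0.02, fail to reject H0; the evidence is not statistically significant.

-1.349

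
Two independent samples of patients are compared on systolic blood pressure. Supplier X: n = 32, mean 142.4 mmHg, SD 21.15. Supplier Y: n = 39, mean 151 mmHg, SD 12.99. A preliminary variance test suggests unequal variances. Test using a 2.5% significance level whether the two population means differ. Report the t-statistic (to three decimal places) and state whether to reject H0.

t = -2.010; fail to reject H0

Let group 1 = supplier X, group 2 = supplier Y. H0: μ_1 = μ_2; H1: μ_1 ≠ μ_2 (Welch's two-sample t-test, two-sided).
t = (x̄_1 − x̄_2)/√(s_1²/n_1 + s_2²/n_2) = (142.4 − 151)/√(21.15²/32 + 12.99²/39) = -2.010
Welch–Satterthwaite df ≈ 49.31
Two-sided p-value ≈ 0.050
Since p ≈ 0.050 > α = 0.025, fail to reject H0; the evidence is not statistically significant.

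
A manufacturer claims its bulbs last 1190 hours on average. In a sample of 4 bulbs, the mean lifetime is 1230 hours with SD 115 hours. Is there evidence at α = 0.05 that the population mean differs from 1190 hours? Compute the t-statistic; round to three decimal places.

0.696

H0: μ = 1190; H1: μ ≠ 1190 (one-sample t-test, two-sided).
t = (x̄ − μ₀)/(s/√n) = (1230 − 1190)/(115/√4) = 0.696
df = n − 1 = 3
Two-sided p-value ≈ 0.537
Since p ≈ 0.537 > α = 0.05, fail to reject H0; the evidence is not statistically significant.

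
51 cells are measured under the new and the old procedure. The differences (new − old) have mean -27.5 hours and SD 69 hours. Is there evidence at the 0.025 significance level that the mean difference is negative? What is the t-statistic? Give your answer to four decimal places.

-2.8462

H0: μ_d = 0; H1: μ_d < 0 (paired t-test on the differences, left-tailed).
t = d̄/(s_d/√n) = -27.5/(69/√51) = -2.8462
df = n − 1 = 50
p-value = P(T ≤ -2.8462) ≈ 0.0032
Since p ≈ 0.0032 < α = 0.025, reject H0; the evidence is statistically significant.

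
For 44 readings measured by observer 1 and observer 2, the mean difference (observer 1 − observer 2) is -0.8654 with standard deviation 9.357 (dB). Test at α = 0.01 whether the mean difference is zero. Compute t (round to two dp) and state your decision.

t = -0.61; fail to reject H0

H0: μ_d = 0; H1: μ_d ≠ 0 (paired t-test on the differences, two-sided).
t = d̄/(s_d/√n) = -0.8654/(9.357/√44) = -0.61
df = n − 1 = 43
Two-sided p-value ≈ 0.5428
Since p ≈ 0.5428 > α = 0.01, fail to reject H0; the evidence is not statistically significant.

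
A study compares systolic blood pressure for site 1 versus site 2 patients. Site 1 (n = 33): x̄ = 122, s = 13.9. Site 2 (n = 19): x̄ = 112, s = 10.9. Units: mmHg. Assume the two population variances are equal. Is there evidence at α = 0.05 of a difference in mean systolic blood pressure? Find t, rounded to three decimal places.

2.692

Let group 1 = site 1, group 2 = site 2. H0: μ_1 = μ_2; H1: μ_1 ≠ μ_2 (two-sample pooled-variance t-test, two-sided).
s_p² = [(33−1)·13.9² + (19−1)·10.9²]/(33+19−2) = 166.426
t = (122 − 112)/√[166.426·(1/33 + 1/19)] = 2.692
df = n₁ + n₂ − 2 = 50
Two-sided p-value ≈ 0.010
Since p ≈ 0.010 < α = 0.05, reject H0; the evidence is statistically significant.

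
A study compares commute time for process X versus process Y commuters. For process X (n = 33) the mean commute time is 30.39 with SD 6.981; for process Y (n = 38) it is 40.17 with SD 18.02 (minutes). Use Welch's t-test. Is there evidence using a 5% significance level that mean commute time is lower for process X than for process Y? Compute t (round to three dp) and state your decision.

Let group 1 = process X, group 2 = process Y. H0: μ_1 = μ_2; H1: μ_1 < μ_2 (Welch's two-sample t-test, left-tailed).
t = (x̄_1 − x̄_2)/√(s_1²/n_1 + s_2²/n_2) = (30.39 − 40.17)/√(6.981²/33 + 18.02²/38) = -3.089
Welch–Satterthwaite df ≈ 49.19
p-value = P(T ≤ -3.089) ≈ 0.0016
Since p ≈ 0.0016 < α = 0.05, reject H0; the data support H1.

t = -3.089; reject H0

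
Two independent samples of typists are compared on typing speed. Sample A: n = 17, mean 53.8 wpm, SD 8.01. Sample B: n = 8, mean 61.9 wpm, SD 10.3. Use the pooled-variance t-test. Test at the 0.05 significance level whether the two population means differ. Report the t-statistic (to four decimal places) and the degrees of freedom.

Let group 1 = sample A, group 2 = sample B. H0: μ_1 = μ_2; H1: μ_1 ≠ μ_2 (two-sample pooled-variance t-test, two-sided).
s_p² = [(17−1)·8.01² + (8−1)·10.3²]/(17+8−2) = 76.9214
t = (53.8 − 61.9)/√[76.9214·(1/17 + 1/8)] = -2.1541
df = n₁ + n₂ − 2 = 23
Two-sided p-value ≈ 0.042
Since p ≈ 0.042 < α = 0.05, reject H0; the evidence is statistically significant.

t = -2.1541, df = 23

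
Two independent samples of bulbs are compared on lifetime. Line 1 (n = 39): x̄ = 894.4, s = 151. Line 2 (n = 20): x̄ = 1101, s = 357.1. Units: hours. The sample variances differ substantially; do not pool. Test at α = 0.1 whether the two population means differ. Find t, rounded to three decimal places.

-2.476

Let group 1 = line 1, group 2 = line 2. H0: μ_1 = μ_2; H1: μ_1 ≠ μ_2 (Welch's two-sample t-test, two-sided).
t = (x̄_1 − x̄_2)/√(s_1²/n_1 + s_2²/n_2) = (894.4 − 1101)/√(151²/39 + 357.1²/20) = -2.476
Welch–Satterthwaite df ≈ 22.55
Two-sided p-value ≈ 0.0212
Since p ≈ 0.0212 < α = 0.1, reject H0; the evidence is statistically significant.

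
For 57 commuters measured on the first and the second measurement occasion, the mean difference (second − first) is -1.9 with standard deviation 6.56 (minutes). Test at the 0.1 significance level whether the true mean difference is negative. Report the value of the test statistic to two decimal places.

-2.19

H0: μ_d = 0; H1: μ_d < 0 (paired t-test on the differences, left-tailed).
t = d̄/(s_d/√n) = -1.9/(6.56/√57) = -2.19
df = n − 1 = 56
p-value = P(T ≤ -2.19) ≈ 0.016
Since p ≈ 0.016 < α = 0.1, reject H0; the data support H1.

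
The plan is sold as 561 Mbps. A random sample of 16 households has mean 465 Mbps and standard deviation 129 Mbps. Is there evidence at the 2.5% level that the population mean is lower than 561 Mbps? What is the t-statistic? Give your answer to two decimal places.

-2.98

H0: μ = 561; H1: μ < 561 (one-sample t-test, left-tailed).
t = (x̄ − μ₀)/(s/√n) = (465 − 561)/(129/√16) = -2.98
df = n − 1 = 15
p-value = P(T ≤ -2.98) ≈ 0.005
Since p ≈ 0.005 < α = 0.025, reject H0; the evidence is statistically significant.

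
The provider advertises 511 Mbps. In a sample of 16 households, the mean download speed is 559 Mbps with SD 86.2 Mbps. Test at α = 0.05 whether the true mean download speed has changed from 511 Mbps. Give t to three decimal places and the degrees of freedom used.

t = 2.227, df = 15

H0: μ = 511; H1: μ ≠ 511 (one-sample t-test, two-sided).
t = (x̄ − μ₀)/(s/√n) = (559 − 511)/(86.2/√16) = 2.227
df = n − 1 = 15
Two-sided p-value ≈ 0.042
Since p ≈ 0.042 < α = 0.05, reject H0; the data support H1.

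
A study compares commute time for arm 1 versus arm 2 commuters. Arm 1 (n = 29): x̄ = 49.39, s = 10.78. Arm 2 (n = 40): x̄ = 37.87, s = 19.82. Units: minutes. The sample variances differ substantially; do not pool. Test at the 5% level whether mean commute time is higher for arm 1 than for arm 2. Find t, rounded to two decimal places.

3.10

Let group 1 = arm 1, group 2 = arm 2. H0: μ_1 = μ_2; H1: μ_1 > μ_2 (Welch's two-sample t-test, right-tailed).
t = (x̄_1 − x̄_2)/√(s_1²/n_1 + s_2²/n_2) = (49.39 − 37.87)/√(10.78²/29 + 19.82²/40) = 3.10
Welch–Satterthwaite df ≈ 62.76
p-value = P(T ≥ 3.10) ≈ 0.001
Since p ≈ 0.001 < α = 0.05, reject H0; the data support H1.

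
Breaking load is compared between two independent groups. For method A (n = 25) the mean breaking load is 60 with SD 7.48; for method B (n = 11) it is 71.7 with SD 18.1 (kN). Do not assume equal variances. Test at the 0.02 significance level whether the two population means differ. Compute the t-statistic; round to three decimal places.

-2.068

Let group 1 = method A, group 2 = method B. H0: μ_1 = μ_2; H1: μ_1 ≠ μ_2 (Welch's two-sample t-test, two-sided).
t = (x̄_1 − x̄_2)/√(s_1²/n_1 + s_2²/n_2) = (60 − 71.7)/√(7.48²/25 + 18.1²/11) = -2.068
Welch–Satterthwaite df ≈ 11.53
Two-sided p-value ≈ 0.0619
Since p ≈ 0.0619 > α = 0.02, fail to reject H0; the data do not provide sufficient evidence against H0.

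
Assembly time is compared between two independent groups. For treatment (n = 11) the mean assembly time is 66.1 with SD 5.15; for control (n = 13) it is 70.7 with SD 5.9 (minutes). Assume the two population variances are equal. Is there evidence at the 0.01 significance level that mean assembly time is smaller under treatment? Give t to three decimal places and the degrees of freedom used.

Let group 1 = treatment, group 2 = control. H0: μ_1 = μ_2; H1: μ_1 < μ_2 (two-sample pooled-variance t-test, left-tailed).
s_p² = [(11−1)·5.15² + (13−1)·5.9²]/(11+13−2) = 31.043
t = (66.1 − 70.7)/√[31.043·(1/11 + 1/13)] = -2.015
df = n₁ + n₂ − 2 = 22
p-value = P(T ≤ -2.015) ≈ 0.0281
Since p ≈ 0.0281 > α = 0.01, fail to reject H0; the evidence is not statistically significant.

t = -2.015, df = 22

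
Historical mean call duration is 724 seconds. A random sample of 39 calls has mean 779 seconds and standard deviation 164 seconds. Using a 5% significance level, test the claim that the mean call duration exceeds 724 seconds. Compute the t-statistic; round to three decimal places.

2.094

H0: μ = 724; H1: μ > 724 (one-sample t-test, right-tailed).
t = (x̄ − μ₀)/(s/√n) = (779 − 724)/(164/√39) = 2.094
df = n − 1 = 38
p-value = P(T ≥ 2.094) ≈ 0.0215
Since p ≈ 0.0215 < α = 0.05, reject H0; the evidence is statistically significant.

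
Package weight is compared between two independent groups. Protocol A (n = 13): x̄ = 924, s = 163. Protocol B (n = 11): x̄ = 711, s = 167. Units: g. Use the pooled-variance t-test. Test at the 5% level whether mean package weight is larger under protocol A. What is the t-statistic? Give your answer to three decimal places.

Let group 1 = protocol A, group 2 = protocol B. H0: μ_1 = μ_2; H1: μ_1 > μ_2 (two-sample pooled-variance t-test, right-tailed).
s_p² = [(13−1)·163² + (11−1)·167²]/(13+11−2) = 27169
t = (924 − 711)/√[27169·(1/13 + 1/11)] = 3.154
df = n₁ + n₂ − 2 = 22
p-value = P(T ≥ 3.154) ≈ 0.002
Since p ≈ 0.002 < α = 0.05, reject H0; the evidence is statistically significant.

3.154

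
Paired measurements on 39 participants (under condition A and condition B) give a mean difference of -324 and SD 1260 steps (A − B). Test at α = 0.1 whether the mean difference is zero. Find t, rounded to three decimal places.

-1.606

H0: μ_d = 0; H1: μ_d ≠ 0 (paired t-test on the differences, two-sided).
t = d̄/(s_d/√n) = -324/(1260/√39) = -1.606
df = n − 1 = 38
Two-sided p-value ≈ 0.1166
Since p ≈ 0.1166 > α = 0.1, fail to reject H0; the evidence is not statistically significant.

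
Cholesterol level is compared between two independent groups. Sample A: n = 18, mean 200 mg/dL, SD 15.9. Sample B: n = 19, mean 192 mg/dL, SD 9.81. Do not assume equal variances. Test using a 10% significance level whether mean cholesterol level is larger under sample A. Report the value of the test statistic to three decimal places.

Let group 1 = sample A, group 2 = sample B. H0: μ_1 = μ_2; H1: μ_1 > μ_2 (Welch's two-sample t-test, right-tailed).
t = (x̄_1 − x̄_2)/√(s_1²/n_1 + s_2²/n_2) = (200 − 192)/√(15.9²/18 + 9.81²/19) = 1.830
Welch–Satterthwaite df ≈ 28.03
p-value = P(T ≥ 1.830) ≈ 0.0389
Since p ≈ 0.0389 < α = 0.1, reject H0; the data support H1.

1.830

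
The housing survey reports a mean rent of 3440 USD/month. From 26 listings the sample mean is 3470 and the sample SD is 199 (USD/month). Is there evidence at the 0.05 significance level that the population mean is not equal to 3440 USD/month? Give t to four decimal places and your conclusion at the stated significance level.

t = 0.7687; fail to reject H0

H0: μ = 3440; H1: μ ≠ 3440 (one-sample t-test, two-sided).
t = (x̄ − μ₀)/(s/√n) = (3470 − 3440)/(199/√26) = 0.7687
df = n − 1 = 25
Two-sided p-value ≈ 0.4493
Since p ≈ 0.4493 > α = 0.05, fail to reject H0; the data do not provide sufficient evidence against H0.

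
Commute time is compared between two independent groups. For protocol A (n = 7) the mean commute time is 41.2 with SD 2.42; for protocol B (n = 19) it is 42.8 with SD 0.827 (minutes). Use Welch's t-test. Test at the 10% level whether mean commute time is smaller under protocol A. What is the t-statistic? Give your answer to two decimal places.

Let group 1 = protocol A, group 2 = protocol B. H0: μ_1 = μ_2; H1: μ_1 < μ_2 (Welch's two-sample t-test, left-tailed).
t = (x̄_1 − x̄_2)/√(s_1²/n_1 + s_2²/n_2) = (41.2 − 42.8)/√(2.42²/7 + 0.827²/19) = -1.71
Welch–Satterthwaite df ≈ 6.52
p-value = P(T ≤ -1.71) ≈ 0.0668
Since p ≈ 0.0668 < α = 0.1, reject H0; the data support H1.

-1.71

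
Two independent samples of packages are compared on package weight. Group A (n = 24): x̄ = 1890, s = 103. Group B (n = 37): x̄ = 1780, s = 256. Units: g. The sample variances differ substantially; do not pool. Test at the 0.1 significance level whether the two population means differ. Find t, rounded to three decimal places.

Let group 1 = group A, group 2 = group B. H0: μ_1 = μ_2; H1: μ_1 ≠ μ_2 (Welch's two-sample t-test, two-sided).
t = (x̄_1 − x̄_2)/√(s_1²/n_1 + s_2²/n_2) = (1890 − 1780)/√(103²/24 + 256²/37) = 2.338
Welch–Satterthwaite df ≈ 51.22
Two-sided p-value ≈ 0.0233
Since p ≈ 0.0233 < α = 0.1, reject H0; the data support H1.

2.338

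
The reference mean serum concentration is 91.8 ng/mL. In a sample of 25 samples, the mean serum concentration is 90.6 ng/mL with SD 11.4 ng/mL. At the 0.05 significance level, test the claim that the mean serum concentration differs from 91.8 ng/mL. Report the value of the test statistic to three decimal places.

H0: μ = 91.8; H1: μ ≠ 91.8 (one-sample t-test, two-sided).
t = (x̄ − μ₀)/(s/√n) = (90.6 − 91.8)/(11.4/√25) = -0.526
df = n − 1 = 24
Two-sided p-value ≈ 0.603
Since p ≈ 0.603 > α = 0.05, fail to reject H0; the data do not provide sufficient evidence against H0.

-0.526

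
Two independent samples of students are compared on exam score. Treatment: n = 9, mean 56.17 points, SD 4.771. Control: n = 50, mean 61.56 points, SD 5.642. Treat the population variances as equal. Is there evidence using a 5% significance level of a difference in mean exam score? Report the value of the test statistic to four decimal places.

Let group 1 = treatment, group 2 = control. H0: μ_1 = μ_2; H1: μ_1 ≠ μ_2 (two-sample pooled-variance t-test, two-sided).
s_p² = [(9−1)·4.771² + (50−1)·5.642²]/(9+50−2) = 30.5592
t = (56.17 − 61.56)/√[30.5592·(1/9 + 1/50)] = -2.6928
df = n₁ + n₂ − 2 = 57
Two-sided p-value ≈ 0.0093
Since p ≈ 0.0093 < α = 0.05, reject H0; the data support H1.

-2.6928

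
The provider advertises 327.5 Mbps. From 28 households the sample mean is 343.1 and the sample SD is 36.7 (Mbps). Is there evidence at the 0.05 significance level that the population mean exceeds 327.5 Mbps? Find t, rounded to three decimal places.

2.249

H0: μ = 327.5; H1: μ > 327.5 (one-sample t-test, right-tailed).
t = (x̄ − μ₀)/(s/√n) = (343.1 − 327.5)/(36.7/√28) = 2.249
df = n − 1 = 27
p-value = P(T ≥ 2.249) ≈ 0.016
Since p ≈ 0.016 < α = 0.05, reject H0; the evidence is statistically significant.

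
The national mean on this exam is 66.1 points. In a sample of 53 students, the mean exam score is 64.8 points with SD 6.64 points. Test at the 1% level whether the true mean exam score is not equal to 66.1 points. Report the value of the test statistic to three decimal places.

-1.425

H0: μ = 66.1; H1: μ ≠ 66.1 (one-sample t-test, two-sided).
t = (x̄ − μ₀)/(s/√n) = (64.8 − 66.1)/(6.64/√53) = -1.425
df = n − 1 = 52
Two-sided p-value ≈ 0.160
Since p ≈ 0.160 > α = 0.01, fail to reject H0; the data do not provide sufficient evidence against H0.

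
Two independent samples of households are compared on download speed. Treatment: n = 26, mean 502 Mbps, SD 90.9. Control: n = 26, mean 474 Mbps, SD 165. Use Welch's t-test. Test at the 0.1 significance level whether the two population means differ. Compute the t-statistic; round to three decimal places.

0.758

Let group 1 = treatment, group 2 = control. H0: μ_1 = μ_2; H1: μ_1 ≠ μ_2 (Welch's two-sample t-test, two-sided).
t = (x̄_1 − x̄_2)/√(s_1²/n_1 + s_2²/n_2) = (502 − 474)/√(90.9²/26 + 165²/26) = 0.758
Welch–Satterthwaite df ≈ 38.90
Two-sided p-value ≈ 0.4531
Since p ≈ 0.4531 > α = 0.1, fail to reject H0; the evidence is not statistically significant.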